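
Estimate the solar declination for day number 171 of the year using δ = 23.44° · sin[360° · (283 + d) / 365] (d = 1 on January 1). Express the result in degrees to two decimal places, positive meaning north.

+23.42°

360 × (283 + 171) / 365 = 447.781°; sin(447.781°) = 0.9993.
δ = 23.44 × 0.9993 = 23.424° ≈ +23.42°.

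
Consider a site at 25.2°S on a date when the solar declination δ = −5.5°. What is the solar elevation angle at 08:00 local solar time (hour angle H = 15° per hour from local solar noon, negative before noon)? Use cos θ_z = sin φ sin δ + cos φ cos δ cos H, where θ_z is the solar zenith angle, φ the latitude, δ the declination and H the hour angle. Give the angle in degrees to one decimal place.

Hour angle H = 15° × (8 − 12) = -60.00°.
cos θ_z = sin φ sin δ + cos φ cos δ cos H = (-0.4258)(-0.0958) + (0.9048)(0.9954)(0.5000) = 0.4911.
θ_z = arccos(0.4911) = 60.59°, so the elevation is 90° − 60.59° = 29.41°.

29.4°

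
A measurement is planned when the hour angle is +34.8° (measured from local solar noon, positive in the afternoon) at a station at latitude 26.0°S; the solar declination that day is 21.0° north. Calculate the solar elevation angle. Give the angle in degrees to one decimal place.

32.1°

With φ = -26.0°, δ = 21.0°, H = 34.80°: sin φ sin δ = -0.1571, cos φ cos δ cos H = 0.6890, so cos θ_z = 0.5319.
θ_z = arccos(0.5319) = 57.87°, so the elevation is 90° − 57.87° = 32.13°.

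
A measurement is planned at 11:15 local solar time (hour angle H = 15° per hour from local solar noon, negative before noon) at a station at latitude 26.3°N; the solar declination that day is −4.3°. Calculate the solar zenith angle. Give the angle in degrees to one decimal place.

Hour angle H = 15° × (11.25 − 12) = -11.25°.
cos θ_z = sin(26.3°) sin(-4.3°) + cos(26.3°) cos(-4.3°) cos(-11.25°) = -0.0332 + 0.8768 = 0.8436.
θ_z = arccos(0.8436) = 32.48°.

32.5°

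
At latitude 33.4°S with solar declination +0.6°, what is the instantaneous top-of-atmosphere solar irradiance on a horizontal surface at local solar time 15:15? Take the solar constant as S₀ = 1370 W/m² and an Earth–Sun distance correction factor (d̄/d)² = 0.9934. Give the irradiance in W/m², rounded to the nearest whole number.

741 W/m²

Hour angle H = 15° × (15.25 − 12) = 48.75°.
cos θ_z = sin(-33.4°) sin(0.6°) + cos(-33.4°) cos(0.6°) cos(48.75°) = -0.0058 + 0.5504 = 0.5446.
Top-of-atmosphere irradiance = S₀ (d̄/d)² cos θ_z = 1370 × 0.9934 × 0.5446 = 741.18 W/m².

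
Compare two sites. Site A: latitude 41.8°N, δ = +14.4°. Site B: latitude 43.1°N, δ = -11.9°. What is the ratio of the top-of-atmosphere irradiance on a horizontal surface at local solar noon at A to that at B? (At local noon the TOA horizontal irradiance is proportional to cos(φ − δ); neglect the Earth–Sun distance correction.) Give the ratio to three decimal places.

A: cos θ_z = cos(41.8° − (14.4°)) = 0.8878.
B: cos θ_z = cos(43.1° − (-11.9°)) = 0.5736.
Ratio A/B = 0.8878 / 0.5736 = 1.5478.

1.548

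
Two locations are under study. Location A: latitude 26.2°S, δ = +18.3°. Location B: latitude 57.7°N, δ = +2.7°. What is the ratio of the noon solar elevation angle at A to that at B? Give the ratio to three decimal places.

1.300

A: 90° − |-26.2 − (18.3)| = 45.50°.
B: 90° − |57.7 − (2.7)| = 35.00°.
Ratio A/B = 45.5000 / 35.0000 = 1.3000.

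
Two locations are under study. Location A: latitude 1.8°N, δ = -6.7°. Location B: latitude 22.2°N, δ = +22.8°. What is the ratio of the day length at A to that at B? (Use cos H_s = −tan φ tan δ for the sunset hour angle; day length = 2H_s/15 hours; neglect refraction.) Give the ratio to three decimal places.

0.899

A: H_s = arccos(−tan 1.8° · tan -6.7°) = 89.79°, so 2H_s/15 = 11.9720 h.
B: H_s = arccos(−tan 22.2° · tan 22.8°) = 99.88°, so 2H_s/15 = 13.3173 h.
Ratio A/B = 11.9720 / 13.3173 = 0.8990.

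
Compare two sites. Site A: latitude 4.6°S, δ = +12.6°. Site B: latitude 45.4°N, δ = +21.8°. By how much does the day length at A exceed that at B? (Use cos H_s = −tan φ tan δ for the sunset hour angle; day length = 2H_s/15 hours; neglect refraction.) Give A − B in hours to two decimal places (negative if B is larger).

-3.33 h

A: H_s = arccos(−tan -4.6° · tan 12.6°) = 88.97°, so 2H_s/15 = 11.8627 h.
B: H_s = arccos(−tan 45.4° · tan 21.8°) = 113.93°, so 2H_s/15 = 15.1907 h.
A − B = 11.8627 − 15.1907 = -3.3280 h.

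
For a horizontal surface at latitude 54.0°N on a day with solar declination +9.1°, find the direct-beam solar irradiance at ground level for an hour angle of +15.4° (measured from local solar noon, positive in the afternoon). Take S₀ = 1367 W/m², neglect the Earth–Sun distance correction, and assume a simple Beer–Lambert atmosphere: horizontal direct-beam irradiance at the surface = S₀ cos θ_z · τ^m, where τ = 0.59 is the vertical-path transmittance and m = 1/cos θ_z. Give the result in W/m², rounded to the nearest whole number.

436 W/m²

With φ = 54.0°, δ = 9.1°, H = 15.40°: sin φ sin δ = 0.1280, cos φ cos δ cos H = 0.5595, so cos θ_z = 0.6875.
Air mass m = 1/cos θ_z = 1/0.6875 = 1.455; τ^m = 0.59^1.455 = 0.4641.
Surface direct beam = 1367 × 0.6875 × 0.4641 = 436.17 W/m².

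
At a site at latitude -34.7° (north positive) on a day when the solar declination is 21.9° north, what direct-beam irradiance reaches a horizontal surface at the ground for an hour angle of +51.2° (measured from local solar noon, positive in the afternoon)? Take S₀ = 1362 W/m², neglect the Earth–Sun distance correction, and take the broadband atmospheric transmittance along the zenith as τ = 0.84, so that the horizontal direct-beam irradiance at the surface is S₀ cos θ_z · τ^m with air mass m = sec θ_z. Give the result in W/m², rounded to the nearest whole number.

With φ = -34.7°, δ = 21.9°, H = 51.20°: sin φ sin δ = -0.2123, cos φ cos δ cos H = 0.4780, so cos θ_z = 0.2657.
Air mass m = 1/cos θ_z = 1/0.2657 = 3.764; τ^m = 0.84^3.764 = 0.5188.
Surface direct beam = 1362 × 0.2657 × 0.5188 = 187.75 W/m².

188 W/m²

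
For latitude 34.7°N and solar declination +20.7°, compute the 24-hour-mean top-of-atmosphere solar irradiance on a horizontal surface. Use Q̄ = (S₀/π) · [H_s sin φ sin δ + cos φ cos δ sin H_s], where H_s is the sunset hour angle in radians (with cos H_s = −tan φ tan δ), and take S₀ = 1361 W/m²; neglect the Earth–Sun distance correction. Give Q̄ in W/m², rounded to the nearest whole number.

482 W/m²

cos H_s = −tan(34.7°) · tan(20.7°) = -0.2616, so H_s = arccos(-0.2616) = 105.17°. In radians, H_s = 1.8356.
H_s sin φ sin δ = 1.8356 × 0.5693 × 0.3535 = 0.3694.
cos φ cos δ sin H_s = 0.8221 × 0.9354 × 0.9651 = 0.7422.
Q̄ = (1361/π) × (0.3694 + 0.7422) = 433.22 × 1.1116 = 481.57 W/m².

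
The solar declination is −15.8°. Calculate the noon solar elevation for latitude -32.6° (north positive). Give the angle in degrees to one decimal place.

73.2°

At local solar noon the hour angle is zero, so the elevation is 90° − |φ − δ| = 90° − |-32.6° − (-15.8°)| = 90° − 16.8° = 73.2°.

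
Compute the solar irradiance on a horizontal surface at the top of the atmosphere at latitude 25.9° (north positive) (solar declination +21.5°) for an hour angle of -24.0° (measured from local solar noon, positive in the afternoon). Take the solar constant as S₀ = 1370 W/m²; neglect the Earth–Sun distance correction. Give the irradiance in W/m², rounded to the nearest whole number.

1267 W/m²

cos θ_z = sin(25.9°) sin(21.5°) + cos(25.9°) cos(21.5°) cos(-24.00°) = 0.1601 + 0.7646 = 0.9247.
Top-of-atmosphere irradiance = S₀ cos θ_z = 1370 × 0.9247 = 1266.84 W/m².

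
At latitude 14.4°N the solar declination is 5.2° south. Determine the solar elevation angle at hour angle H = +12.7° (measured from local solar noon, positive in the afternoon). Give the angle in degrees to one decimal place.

cos θ_z = sin(14.4°) sin(-5.2°) + cos(14.4°) cos(-5.2°) cos(12.70°) = -0.0225 + 0.9410 = 0.9185.
θ_z = arccos(0.9185) = 23.29°, so the elevation is 90° − 23.29° = 66.71°.

66.7°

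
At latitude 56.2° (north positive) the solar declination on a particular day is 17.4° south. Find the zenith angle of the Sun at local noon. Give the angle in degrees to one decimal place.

At local solar noon the hour angle is zero, so the zenith angle is |φ − δ| = |56.2° − (-17.4°)| = 73.6°.

73.6°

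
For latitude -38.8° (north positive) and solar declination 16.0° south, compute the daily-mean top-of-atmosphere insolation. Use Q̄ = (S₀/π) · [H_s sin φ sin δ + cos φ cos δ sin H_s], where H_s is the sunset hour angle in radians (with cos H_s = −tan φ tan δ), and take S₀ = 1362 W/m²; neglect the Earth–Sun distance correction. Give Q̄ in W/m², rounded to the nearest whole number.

451 W/m²

The sunset hour angle satisfies cos H_s = −tan φ tan δ = -0.2305, giving H_s = 103.33°. In radians, H_s = 1.8034.
H_s sin φ sin δ = 1.8034 × -0.6266 × -0.2756 = 0.3114.
cos φ cos δ sin H_s = 0.7793 × 0.9613 × 0.9731 = 0.7290.
Q̄ = (1362/π) × (0.3114 + 0.7290) = 433.54 × 1.0404 = 451.06 W/m².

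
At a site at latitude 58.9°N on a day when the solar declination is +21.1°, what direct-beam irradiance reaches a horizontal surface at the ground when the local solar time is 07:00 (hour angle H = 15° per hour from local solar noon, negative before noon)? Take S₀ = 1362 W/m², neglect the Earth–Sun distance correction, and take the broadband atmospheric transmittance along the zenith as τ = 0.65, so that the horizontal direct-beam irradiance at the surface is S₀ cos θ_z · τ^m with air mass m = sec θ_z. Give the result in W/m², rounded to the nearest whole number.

Hour angle H = 15° × (7 − 12) = -75.00°.
cos θ_z = sin(58.9°) sin(21.1°) + cos(58.9°) cos(21.1°) cos(-75.00°) = 0.3083 + 0.1247 = 0.4330.
Air mass m = 1/cos θ_z = 1/0.4330 = 2.309; τ^m = 0.65^2.309 = 0.3698.
Surface direct beam = 1362 × 0.4330 × 0.3698 = 218.09 W/m².

218 W/m²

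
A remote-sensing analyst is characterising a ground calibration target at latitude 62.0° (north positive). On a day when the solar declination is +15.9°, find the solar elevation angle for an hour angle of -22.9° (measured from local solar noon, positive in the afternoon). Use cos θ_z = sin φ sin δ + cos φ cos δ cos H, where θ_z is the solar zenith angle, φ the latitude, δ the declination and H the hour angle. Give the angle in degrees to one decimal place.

41.1°

With φ = 62.0°, δ = 15.9°, H = -22.90°: sin φ sin δ = 0.2419, cos φ cos δ cos H = 0.4159, so cos θ_z = 0.6578.
θ_z = arccos(0.6578) = 48.87°, so the elevation is 90° − 48.87° = 41.13°.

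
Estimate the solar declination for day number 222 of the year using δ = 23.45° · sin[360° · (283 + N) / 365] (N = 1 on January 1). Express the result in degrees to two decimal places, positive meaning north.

+15.67°

360 × (283 + 222) / 365 = 498.082°; sin(498.082°) = 0.6681.
δ = 23.45 × 0.6681 = 15.667° ≈ +15.67°.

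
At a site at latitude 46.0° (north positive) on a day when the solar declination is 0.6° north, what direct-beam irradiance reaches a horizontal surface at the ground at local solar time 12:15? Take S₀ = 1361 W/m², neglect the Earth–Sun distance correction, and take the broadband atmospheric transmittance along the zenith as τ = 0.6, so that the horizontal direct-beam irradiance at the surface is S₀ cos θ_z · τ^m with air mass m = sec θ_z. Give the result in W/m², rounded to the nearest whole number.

Hour angle H = 15° × (12.25 − 12) = 3.75°.
cos θ_z = sin φ sin δ + cos φ cos δ cos H = (0.7193)(0.0105) + (0.6947)(0.9999)(0.9979) = 0.7007.
Air mass m = 1/cos θ_z = 1/0.7007 = 1.427; τ^m = 0.6^1.427 = 0.4824.
Surface direct beam = 1361 × 0.7007 × 0.4824 = 460.04 W/m².

460 W/m²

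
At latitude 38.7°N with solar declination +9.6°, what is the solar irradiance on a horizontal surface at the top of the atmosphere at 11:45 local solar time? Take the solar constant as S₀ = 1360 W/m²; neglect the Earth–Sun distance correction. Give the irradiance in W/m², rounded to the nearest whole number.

1186 W/m²

Hour angle H = 15° × (11.75 − 12) = -3.75°.
cos θ_z = sin(38.7°) sin(9.6°) + cos(38.7°) cos(9.6°) cos(-3.75°) = 0.1043 + 0.7679 = 0.8722.
Top-of-atmosphere irradiance = S₀ cos θ_z = 1360 × 0.8722 = 1186.19 W/m².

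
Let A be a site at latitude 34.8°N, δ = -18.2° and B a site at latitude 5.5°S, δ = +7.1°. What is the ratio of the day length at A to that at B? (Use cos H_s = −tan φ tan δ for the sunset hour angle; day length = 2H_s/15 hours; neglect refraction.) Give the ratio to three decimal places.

A: H_s = arccos(−tan 34.8° · tan -18.2°) = 76.79°, so 2H_s/15 = 10.2387 h.
B: H_s = arccos(−tan -5.5° · tan 7.1°) = 89.31°, so 2H_s/15 = 11.9080 h.
Ratio A/B = 10.2387 / 11.9080 = 0.8598.

0.860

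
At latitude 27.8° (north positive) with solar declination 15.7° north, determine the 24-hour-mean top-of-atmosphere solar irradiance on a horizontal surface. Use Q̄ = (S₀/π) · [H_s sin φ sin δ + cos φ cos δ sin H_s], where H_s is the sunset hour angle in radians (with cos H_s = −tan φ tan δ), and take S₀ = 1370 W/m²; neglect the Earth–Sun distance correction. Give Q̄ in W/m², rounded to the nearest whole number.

cos H_s = −tan(27.8°) · tan(15.7°) = -0.1482, so H_s = arccos(-0.1482) = 98.52°. In radians, H_s = 1.7195.
H_s sin φ sin δ = 1.7195 × 0.4664 × 0.2706 = 0.2170.
cos φ cos δ sin H_s = 0.8846 × 0.9627 × 0.9890 = 0.8422.
Q̄ = (1370/π) × (0.2170 + 0.8422) = 436.08 × 1.0592 = 461.90 W/m².

462 W/m²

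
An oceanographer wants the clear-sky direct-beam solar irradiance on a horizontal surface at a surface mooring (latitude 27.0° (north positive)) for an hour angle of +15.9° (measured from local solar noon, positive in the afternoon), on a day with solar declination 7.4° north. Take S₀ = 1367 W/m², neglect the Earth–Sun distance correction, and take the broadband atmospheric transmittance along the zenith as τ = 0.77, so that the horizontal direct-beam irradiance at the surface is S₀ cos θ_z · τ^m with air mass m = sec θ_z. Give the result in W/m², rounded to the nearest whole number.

With φ = 27.0°, δ = 7.4°, H = 15.90°: sin φ sin δ = 0.0585, cos φ cos δ cos H = 0.8498, so cos θ_z = 0.9083.
Air mass m = 1/cos θ_z = 1/0.9083 = 1.101; τ^m = 0.77^1.101 = 0.7499.
Surface direct beam = 1367 × 0.9083 × 0.7499 = 931.11 W/m².

931 W/m²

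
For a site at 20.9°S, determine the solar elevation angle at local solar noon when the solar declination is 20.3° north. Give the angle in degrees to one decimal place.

At local solar noon the hour angle is zero, so the elevation is 90° − |φ − δ| = 90° − |-20.9° − (20.3°)| = 90° − 41.2° = 48.8°.

48.8°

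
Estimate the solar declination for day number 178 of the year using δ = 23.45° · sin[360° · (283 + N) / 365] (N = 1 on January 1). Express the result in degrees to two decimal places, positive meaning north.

+23.37°

360 × (283 + 178) / 365 = 454.685°; sin(454.685°) = 0.9967.
δ = 23.45 × 0.9967 = 23.373° ≈ +23.37°.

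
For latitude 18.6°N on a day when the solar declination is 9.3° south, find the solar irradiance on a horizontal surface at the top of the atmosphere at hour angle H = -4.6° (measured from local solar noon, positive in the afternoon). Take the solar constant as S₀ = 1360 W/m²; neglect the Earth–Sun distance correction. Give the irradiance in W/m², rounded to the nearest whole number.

With φ = 18.6°, δ = -9.3°, H = -4.60°: sin φ sin δ = -0.0515, cos φ cos δ cos H = 0.9323, so cos θ_z = 0.8808.
Top-of-atmosphere irradiance = S₀ cos θ_z = 1360 × 0.8808 = 1197.89 W/m².

1198 W/m²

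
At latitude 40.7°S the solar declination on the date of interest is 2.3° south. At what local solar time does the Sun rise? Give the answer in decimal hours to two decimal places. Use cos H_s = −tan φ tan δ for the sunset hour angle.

5.87 h

cos H_s = −tan(-40.7°) · tan(-2.3°) = -0.0345, so H_s = arccos(-0.0345) = 91.98°.
Sunrise is at 12 − H_s/15 = 12 − 6.132 = 5.868 h local solar time.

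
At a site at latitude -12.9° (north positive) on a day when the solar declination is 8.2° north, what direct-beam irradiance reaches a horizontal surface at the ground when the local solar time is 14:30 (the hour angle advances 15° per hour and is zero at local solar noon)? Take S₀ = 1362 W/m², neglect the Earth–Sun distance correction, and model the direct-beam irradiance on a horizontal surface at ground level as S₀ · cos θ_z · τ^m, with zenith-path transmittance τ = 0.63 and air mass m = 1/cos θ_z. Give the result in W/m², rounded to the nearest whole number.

532 W/m²

Hour angle H = 15° × (14.5 − 12) = 37.50°.
cos θ_z = sin φ sin δ + cos φ cos δ cos H = (-0.2233)(0.1426) + (0.9748)(0.9898)(0.7934) = 0.7337.
Air mass m = 1/cos θ_z = 1/0.7337 = 1.363; τ^m = 0.63^1.363 = 0.5327.
Surface direct beam = 1362 × 0.7337 × 0.5327 = 532.33 W/m².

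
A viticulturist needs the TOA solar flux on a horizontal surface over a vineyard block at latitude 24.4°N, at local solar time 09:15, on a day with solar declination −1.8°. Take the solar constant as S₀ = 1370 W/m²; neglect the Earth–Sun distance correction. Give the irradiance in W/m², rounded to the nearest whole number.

920 W/m²

Hour angle H = 15° × (9.25 − 12) = -41.25°.
cos θ_z = sin(24.4°) sin(-1.8°) + cos(24.4°) cos(-1.8°) cos(-41.25°) = -0.0130 + 0.6844 = 0.6714.
Top-of-atmosphere irradiance = S₀ cos θ_z = 1370 × 0.6714 = 919.82 W/m².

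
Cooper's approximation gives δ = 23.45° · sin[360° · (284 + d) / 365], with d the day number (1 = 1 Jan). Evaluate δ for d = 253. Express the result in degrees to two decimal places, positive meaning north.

360 × (284 + 253) / 365 = 529.644°; sin(529.644°) = 0.1798.
δ = 23.45 × 0.1798 = 4.216° ≈ +4.22°.

+4.22°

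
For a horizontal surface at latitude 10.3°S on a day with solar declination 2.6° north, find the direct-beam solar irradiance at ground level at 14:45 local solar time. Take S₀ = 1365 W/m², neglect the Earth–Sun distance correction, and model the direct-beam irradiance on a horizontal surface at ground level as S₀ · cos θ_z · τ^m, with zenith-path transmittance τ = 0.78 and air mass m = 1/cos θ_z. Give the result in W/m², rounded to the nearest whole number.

710 W/m²

Hour angle H = 15° × (14.75 − 12) = 41.25°.
cos θ_z = sin(-10.3°) sin(2.6°) + cos(-10.3°) cos(2.6°) cos(41.25°) = -0.0081 + 0.7390 = 0.7309.
Air mass m = 1/cos θ_z = 1/0.7309 = 1.368; τ^m = 0.78^1.368 = 0.7118.
Surface direct beam = 1365 × 0.7309 × 0.7118 = 710.15 W/m².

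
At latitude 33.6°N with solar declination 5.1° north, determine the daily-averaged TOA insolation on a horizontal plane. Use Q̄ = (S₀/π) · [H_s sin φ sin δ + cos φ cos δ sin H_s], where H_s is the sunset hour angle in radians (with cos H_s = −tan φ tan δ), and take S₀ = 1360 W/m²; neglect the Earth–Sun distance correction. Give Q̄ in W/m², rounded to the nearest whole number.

cos H_s = −tan(33.6°) · tan(5.1°) = -0.0593, so H_s = arccos(-0.0593) = 93.40°. In radians, H_s = 1.6301.
H_s sin φ sin δ = 1.6301 × 0.5534 × 0.0889 = 0.0802.
cos φ cos δ sin H_s = 0.8329 × 0.9960 × 0.9982 = 0.8281.
Q̄ = (1360/π) × (0.0802 + 0.8281) = 432.90 × 0.9083 = 393.20 W/m².

393 W/m²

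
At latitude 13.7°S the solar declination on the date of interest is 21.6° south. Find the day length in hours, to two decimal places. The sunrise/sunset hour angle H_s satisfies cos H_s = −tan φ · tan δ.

The sunset hour angle satisfies cos H_s = −tan φ tan δ = -0.0965, giving H_s = 95.54°.
Day length = 2 H_s / 15° h⁻¹ = 191.08° / 15 = 12.739 h.

12.74 hours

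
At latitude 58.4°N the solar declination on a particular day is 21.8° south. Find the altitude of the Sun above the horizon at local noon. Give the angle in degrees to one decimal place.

9.8°

At local solar noon the hour angle is zero, so the elevation is 90° − |φ − δ| = 90° − |58.4° − (-21.8°)| = 90° − 80.2° = 9.8°.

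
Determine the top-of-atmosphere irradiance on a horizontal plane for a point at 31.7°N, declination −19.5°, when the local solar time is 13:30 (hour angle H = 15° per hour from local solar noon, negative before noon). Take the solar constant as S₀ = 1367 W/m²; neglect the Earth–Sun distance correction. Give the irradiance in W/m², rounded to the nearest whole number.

Hour angle H = 15° × (13.5 − 12) = 22.50°.
With φ = 31.7°, δ = -19.5°, H = 22.50°: sin φ sin δ = -0.1754, cos φ cos δ cos H = 0.7410, so cos θ_z = 0.5656.
Top-of-atmosphere irradiance = S₀ cos θ_z = 1367 × 0.5656 = 773.18 W/m².

773 W/m²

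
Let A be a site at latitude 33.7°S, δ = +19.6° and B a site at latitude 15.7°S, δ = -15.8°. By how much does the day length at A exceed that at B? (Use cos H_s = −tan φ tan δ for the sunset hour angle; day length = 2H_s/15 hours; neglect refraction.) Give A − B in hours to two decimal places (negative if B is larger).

-2.44 h

A: H_s = arccos(−tan -33.7° · tan 19.6°) = 76.26°, so 2H_s/15 = 10.1680 h.
B: H_s = arccos(−tan -15.7° · tan -15.8°) = 94.56°, so 2H_s/15 = 12.6080 h.
A − B = 10.1680 − 12.6080 = -2.4400 h.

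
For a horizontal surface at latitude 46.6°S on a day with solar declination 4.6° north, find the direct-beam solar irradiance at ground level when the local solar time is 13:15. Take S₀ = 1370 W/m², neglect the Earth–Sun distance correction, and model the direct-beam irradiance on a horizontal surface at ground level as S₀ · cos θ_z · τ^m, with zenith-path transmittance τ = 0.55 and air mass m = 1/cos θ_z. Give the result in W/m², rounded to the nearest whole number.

294 W/m²

Hour angle H = 15° × (13.25 − 12) = 18.75°.
cos θ_z = sin φ sin δ + cos φ cos δ cos H = (-0.7266)(0.0802) + (0.6871)(0.9968)(0.9469) = 0.5903.
Air mass m = 1/cos θ_z = 1/0.5903 = 1.694; τ^m = 0.55^1.694 = 0.3632.
Surface direct beam = 1370 × 0.5903 × 0.3632 = 293.72 W/m².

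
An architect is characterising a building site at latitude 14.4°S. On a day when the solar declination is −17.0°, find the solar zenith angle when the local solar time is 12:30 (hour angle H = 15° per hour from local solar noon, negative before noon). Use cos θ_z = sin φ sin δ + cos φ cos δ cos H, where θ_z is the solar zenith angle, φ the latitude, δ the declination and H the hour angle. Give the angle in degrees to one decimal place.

7.7°

Hour angle H = 15° × (12.5 − 12) = 7.50°.
cos θ_z = sin(-14.4°) sin(-17.0°) + cos(-14.4°) cos(-17.0°) cos(7.50°) = 0.0727 + 0.9183 = 0.9910.
θ_z = arccos(0.9910) = 7.69°.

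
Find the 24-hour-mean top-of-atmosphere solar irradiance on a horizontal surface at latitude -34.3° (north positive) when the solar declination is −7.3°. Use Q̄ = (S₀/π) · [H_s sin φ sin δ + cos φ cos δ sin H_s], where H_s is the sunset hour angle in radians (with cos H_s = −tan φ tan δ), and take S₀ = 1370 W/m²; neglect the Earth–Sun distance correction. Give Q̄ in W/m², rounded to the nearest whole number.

408 W/m²

cos H_s = −tan(-34.3°) · tan(-7.3°) = -0.0874, so H_s = arccos(-0.0874) = 95.01°. In radians, H_s = 1.6582.
H_s sin φ sin δ = 1.6582 × -0.5635 × -0.1271 = 0.1188.
cos φ cos δ sin H_s = 0.8261 × 0.9919 × 0.9962 = 0.8163.
Q̄ = (1370/π) × (0.1188 + 0.8163) = 436.08 × 0.9351 = 407.78 W/m².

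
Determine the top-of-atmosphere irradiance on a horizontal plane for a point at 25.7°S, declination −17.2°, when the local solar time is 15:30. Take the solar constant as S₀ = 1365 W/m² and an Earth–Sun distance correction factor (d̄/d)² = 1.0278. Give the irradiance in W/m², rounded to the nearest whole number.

915 W/m²

Hour angle H = 15° × (15.5 − 12) = 52.50°.
cos θ_z = sin φ sin δ + cos φ cos δ cos H = (-0.4337)(-0.2957) + (0.9011)(0.9553)(0.6088) = 0.6523.
Top-of-atmosphere irradiance = S₀ (d̄/d)² cos θ_z = 1365 × 1.0278 × 0.6523 = 915.14 W/m².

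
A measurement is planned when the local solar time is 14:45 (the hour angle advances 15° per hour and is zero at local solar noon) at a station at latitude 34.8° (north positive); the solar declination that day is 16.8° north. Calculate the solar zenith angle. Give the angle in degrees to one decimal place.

Hour angle H = 15° × (14.75 − 12) = 41.25°.
cos θ_z = sin(34.8°) sin(16.8°) + cos(34.8°) cos(16.8°) cos(41.25°) = 0.1650 + 0.5910 = 0.7560.
θ_z = arccos(0.7560) = 40.89°.

40.9°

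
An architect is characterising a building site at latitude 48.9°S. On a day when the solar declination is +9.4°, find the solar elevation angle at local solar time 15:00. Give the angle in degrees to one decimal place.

19.6°

Hour angle H = 15° × (15 − 12) = 45.00°.
With φ = -48.9°, δ = 9.4°, H = 45.00°: sin φ sin δ = -0.1231, cos φ cos δ cos H = 0.4586, so cos θ_z = 0.3355.
θ_z = arccos(0.3355) = 70.40°, so the elevation is 90° − 70.40° = 19.60°.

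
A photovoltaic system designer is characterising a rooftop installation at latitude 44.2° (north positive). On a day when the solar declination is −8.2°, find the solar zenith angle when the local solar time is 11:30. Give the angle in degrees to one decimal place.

52.8°

Hour angle H = 15° × (11.5 − 12) = -7.50°.
cos θ_z = sin(44.2°) sin(-8.2°) + cos(44.2°) cos(-8.2°) cos(-7.50°) = -0.0994 + 0.7035 = 0.6041.
θ_z = arccos(0.6041) = 52.84°.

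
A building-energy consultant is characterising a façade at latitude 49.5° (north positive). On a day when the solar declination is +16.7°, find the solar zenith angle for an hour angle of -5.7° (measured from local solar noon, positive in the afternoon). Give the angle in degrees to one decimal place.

33.1°

cos θ_z = sin φ sin δ + cos φ cos δ cos H = (0.7604)(0.2874) + (0.6494)(0.9578)(0.9951) = 0.8375.
θ_z = arccos(0.8375) = 33.12°.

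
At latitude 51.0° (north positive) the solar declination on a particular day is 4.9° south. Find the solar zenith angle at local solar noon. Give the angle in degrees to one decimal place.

55.9°

At local solar noon the hour angle is zero, so the zenith angle is |φ − δ| = |51.0° − (-4.9°)| = 55.9°.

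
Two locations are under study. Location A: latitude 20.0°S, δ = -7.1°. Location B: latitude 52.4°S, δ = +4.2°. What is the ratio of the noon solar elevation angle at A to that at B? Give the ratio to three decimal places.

2.308

A: 90° − |-20.0 − (-7.1)| = 77.10°.
B: 90° − |-52.4 − (4.2)| = 33.40°.
Ratio A/B = 77.1000 / 33.4000 = 2.3084.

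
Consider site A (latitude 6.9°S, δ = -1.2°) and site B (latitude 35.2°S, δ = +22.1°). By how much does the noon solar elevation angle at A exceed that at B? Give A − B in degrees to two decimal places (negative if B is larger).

+51.60°

A: 90° − |-6.9 − (-1.2)| = 84.30°.
B: 90° − |-35.2 − (22.1)| = 32.70°.
A − B = 84.30 − 32.70 = 51.60°.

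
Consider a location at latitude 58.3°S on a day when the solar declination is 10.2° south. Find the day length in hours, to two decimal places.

−tan φ tan δ = −(-1.6191)(-0.1799) = -0.2913; H_s = arccos(-0.2913) = 106.94°.
Day length = 2 H_s / 15° h⁻¹ = 213.88° / 15 = 14.259 h.

14.26 hours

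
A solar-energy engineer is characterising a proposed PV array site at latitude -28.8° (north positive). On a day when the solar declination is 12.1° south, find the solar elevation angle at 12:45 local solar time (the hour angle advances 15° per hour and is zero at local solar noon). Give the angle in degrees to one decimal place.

70.3°

Hour angle H = 15° × (12.75 − 12) = 11.25°.
cos θ_z = sin(-28.8°) sin(-12.1°) + cos(-28.8°) cos(-12.1°) cos(11.25°) = 0.1010 + 0.8404 = 0.9414.
θ_z = arccos(0.9414) = 19.71°, so the elevation is 90° − 19.71° = 70.29°.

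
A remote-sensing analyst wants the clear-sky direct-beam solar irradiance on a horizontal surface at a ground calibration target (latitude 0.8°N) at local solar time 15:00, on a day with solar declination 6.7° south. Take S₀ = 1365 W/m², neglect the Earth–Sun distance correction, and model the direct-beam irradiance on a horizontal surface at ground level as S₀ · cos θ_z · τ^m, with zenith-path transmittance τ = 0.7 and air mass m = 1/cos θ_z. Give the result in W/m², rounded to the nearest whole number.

Hour angle H = 15° × (15 − 12) = 45.00°.
cos θ_z = sin(0.8°) sin(-6.7°) + cos(0.8°) cos(-6.7°) cos(45.00°) = -0.0016 + 0.7022 = 0.7006.
Air mass m = 1/cos θ_z = 1/0.7006 = 1.427; τ^m = 0.7^1.427 = 0.6011.
Surface direct beam = 1365 × 0.7006 × 0.6011 = 574.84 W/m².

575 W/m²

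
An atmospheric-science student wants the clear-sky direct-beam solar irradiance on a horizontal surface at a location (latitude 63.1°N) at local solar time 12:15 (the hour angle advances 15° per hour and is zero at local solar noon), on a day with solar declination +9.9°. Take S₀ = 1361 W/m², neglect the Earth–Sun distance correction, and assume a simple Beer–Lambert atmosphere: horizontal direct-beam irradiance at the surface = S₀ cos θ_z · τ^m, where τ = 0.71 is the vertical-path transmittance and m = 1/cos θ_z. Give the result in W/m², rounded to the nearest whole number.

Hour angle H = 15° × (12.25 − 12) = 3.75°.
With φ = 63.1°, δ = 9.9°, H = 3.75°: sin φ sin δ = 0.1533, cos φ cos δ cos H = 0.4447, so cos θ_z = 0.5980.
Air mass m = 1/cos θ_z = 1/0.5980 = 1.672; τ^m = 0.71^1.672 = 0.5640.
Surface direct beam = 1361 × 0.5980 × 0.5640 = 459.03 W/m².

459 W/m²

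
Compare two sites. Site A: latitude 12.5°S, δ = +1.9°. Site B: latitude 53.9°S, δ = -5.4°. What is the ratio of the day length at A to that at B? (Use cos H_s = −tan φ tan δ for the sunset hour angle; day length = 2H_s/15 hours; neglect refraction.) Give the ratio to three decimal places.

A: H_s = arccos(−tan -12.5° · tan 1.9°) = 89.58°, so 2H_s/15 = 11.9440 h.
B: H_s = arccos(−tan -53.9° · tan -5.4°) = 97.45°, so 2H_s/15 = 12.9933 h.
Ratio A/B = 11.9440 / 12.9933 = 0.9192.

0.919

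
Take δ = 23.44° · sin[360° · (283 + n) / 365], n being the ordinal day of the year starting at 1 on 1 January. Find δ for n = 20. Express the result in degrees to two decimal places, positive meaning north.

-20.53°

360 × (283 + 20) / 365 = 298.849°; sin(298.849°) = -0.8759.
δ = 23.44 × -0.8759 = -20.531° ≈ -20.53°.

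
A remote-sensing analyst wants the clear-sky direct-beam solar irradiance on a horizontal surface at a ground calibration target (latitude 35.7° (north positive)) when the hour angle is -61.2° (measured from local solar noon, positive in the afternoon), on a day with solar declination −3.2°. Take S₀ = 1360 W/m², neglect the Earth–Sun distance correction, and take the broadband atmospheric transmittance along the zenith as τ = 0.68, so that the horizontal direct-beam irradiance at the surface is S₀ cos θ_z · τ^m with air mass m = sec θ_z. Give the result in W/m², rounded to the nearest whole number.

166 W/m²

cos θ_z = sin φ sin δ + cos φ cos δ cos H = (0.5835)(-0.0558) + (0.8121)(0.9984)(0.4818) = 0.3581.
Air mass m = 1/cos θ_z = 1/0.3581 = 2.793; τ^m = 0.68^2.793 = 0.3406.
Surface direct beam = 1360 × 0.3581 × 0.3406 = 165.88 W/m².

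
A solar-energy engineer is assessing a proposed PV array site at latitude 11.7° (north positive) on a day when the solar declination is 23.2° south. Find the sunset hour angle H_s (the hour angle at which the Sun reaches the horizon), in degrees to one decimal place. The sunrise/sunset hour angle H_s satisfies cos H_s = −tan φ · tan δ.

84.9°

The sunset hour angle satisfies cos H_s = −tan φ tan δ = 0.0888, giving H_s = 84.91°.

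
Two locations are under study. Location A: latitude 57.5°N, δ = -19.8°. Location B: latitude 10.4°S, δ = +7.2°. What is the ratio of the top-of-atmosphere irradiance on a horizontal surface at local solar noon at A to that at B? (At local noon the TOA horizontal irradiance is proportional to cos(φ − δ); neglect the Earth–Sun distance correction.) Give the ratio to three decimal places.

0.231

A: cos θ_z = cos(57.5° − (-19.8°)) = 0.2198.
B: cos θ_z = cos(-10.4° − (7.2°)) = 0.9532.
Ratio A/B = 0.2198 / 0.9532 = 0.2306.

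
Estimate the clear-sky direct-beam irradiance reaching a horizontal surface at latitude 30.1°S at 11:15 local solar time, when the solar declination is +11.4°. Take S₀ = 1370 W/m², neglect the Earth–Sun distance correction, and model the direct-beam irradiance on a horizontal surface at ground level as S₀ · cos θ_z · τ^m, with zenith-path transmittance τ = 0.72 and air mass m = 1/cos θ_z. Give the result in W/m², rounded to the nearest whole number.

641 W/m²

Hour angle H = 15° × (11.25 − 12) = -11.25°.
cos θ_z = sin φ sin δ + cos φ cos δ cos H = (-0.5015)(0.1977) + (0.8652)(0.9803)(0.9808) = 0.7327.
Air mass m = 1/cos θ_z = 1/0.7327 = 1.365; τ^m = 0.72^1.365 = 0.6386.
Surface direct beam = 1370 × 0.7327 × 0.6386 = 641.03 W/m².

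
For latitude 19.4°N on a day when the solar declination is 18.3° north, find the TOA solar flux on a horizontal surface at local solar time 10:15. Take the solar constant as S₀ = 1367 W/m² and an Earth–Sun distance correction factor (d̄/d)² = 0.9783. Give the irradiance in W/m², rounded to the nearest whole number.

Hour angle H = 15° × (10.25 − 12) = -26.25°.
cos θ_z = sin(19.4°) sin(18.3°) + cos(19.4°) cos(18.3°) cos(-26.25°) = 0.1043 + 0.8032 = 0.9075.
Top-of-atmosphere irradiance = S₀ (d̄/d)² cos θ_z = 1367 × 0.9783 × 0.9075 = 1213.63 W/m².

1214 W/m²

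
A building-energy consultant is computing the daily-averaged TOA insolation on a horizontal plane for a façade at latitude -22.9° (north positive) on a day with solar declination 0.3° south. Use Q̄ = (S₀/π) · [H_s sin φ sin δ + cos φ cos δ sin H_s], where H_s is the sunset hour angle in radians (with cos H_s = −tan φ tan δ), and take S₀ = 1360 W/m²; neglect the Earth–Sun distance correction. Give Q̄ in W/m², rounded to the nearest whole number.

400 W/m²

cos H_s = −tan(-22.9°) · tan(-0.3°) = -0.0022, so H_s = arccos(-0.0022) = 90.13°. In radians, H_s = 1.5731.
H_s sin φ sin δ = 1.5731 × -0.3891 × -0.0052 = 0.0032.
cos φ cos δ sin H_s = 0.9212 × 1.0000 × 1.0000 = 0.9212.
Q̄ = (1360/π) × (0.0032 + 0.9212) = 432.90 × 0.9244 = 400.17 W/m².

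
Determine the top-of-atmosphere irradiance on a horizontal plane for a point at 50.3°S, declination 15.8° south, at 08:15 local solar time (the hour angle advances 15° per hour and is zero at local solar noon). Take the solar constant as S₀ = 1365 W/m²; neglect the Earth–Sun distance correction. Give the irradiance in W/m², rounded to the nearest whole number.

Hour angle H = 15° × (8.25 − 12) = -56.25°.
cos θ_z = sin(-50.3°) sin(-15.8°) + cos(-50.3°) cos(-15.8°) cos(-56.25°) = 0.2095 + 0.3415 = 0.5510.
Top-of-atmosphere irradiance = S₀ cos θ_z = 1365 × 0.5510 = 752.12 W/m².

752 W/m²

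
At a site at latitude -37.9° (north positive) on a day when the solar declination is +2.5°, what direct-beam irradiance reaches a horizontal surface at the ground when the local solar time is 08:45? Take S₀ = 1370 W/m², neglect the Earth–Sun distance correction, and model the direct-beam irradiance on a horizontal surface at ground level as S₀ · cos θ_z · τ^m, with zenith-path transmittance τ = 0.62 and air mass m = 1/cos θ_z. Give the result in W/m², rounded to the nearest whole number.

Hour angle H = 15° × (8.75 − 12) = -48.75°.
cos θ_z = sin φ sin δ + cos φ cos δ cos H = (-0.6143)(0.0436) + (0.7891)(0.9990)(0.6593) = 0.4929.
Air mass m = 1/cos θ_z = 1/0.4929 = 2.029; τ^m = 0.62^2.029 = 0.3791.
Surface direct beam = 1370 × 0.4929 × 0.3791 = 256.00 W/m².

256 W/m²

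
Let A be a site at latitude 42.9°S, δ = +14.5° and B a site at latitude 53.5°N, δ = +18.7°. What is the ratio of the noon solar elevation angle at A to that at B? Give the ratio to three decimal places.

0.591

A: 90° − |-42.9 − (14.5)| = 32.60°.
B: 90° − |53.5 − (18.7)| = 55.20°.
Ratio A/B = 32.6000 / 55.2000 = 0.5906.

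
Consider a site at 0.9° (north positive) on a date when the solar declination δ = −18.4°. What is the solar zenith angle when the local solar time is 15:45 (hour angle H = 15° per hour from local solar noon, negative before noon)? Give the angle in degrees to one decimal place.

58.5°

Hour angle H = 15° × (15.75 − 12) = 56.25°.
cos θ_z = sin φ sin δ + cos φ cos δ cos H = (0.0157)(-0.3156) + (0.9999)(0.9489)(0.5556) = 0.5222.
θ_z = arccos(0.5222) = 58.52°.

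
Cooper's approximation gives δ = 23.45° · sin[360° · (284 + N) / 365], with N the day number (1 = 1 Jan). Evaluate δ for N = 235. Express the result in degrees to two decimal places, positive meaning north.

+11.05°

360 × (284 + 235) / 365 = 511.890°; sin(511.890°) = 0.4712.
δ = 23.45 × 0.4712 = 11.050° ≈ +11.05°.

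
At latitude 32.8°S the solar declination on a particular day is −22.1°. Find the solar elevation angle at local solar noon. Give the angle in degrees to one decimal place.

At local solar noon the hour angle is zero, so the elevation is 90° − |φ − δ| = 90° − |-32.8° − (-22.1°)| = 90° − 10.7° = 79.3°.

79.3°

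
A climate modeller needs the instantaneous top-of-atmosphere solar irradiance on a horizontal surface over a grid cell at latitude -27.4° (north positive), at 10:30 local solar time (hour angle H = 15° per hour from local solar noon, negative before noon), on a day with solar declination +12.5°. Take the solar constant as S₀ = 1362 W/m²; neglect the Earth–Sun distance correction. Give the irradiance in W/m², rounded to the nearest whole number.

Hour angle H = 15° × (10.5 − 12) = -22.50°.
With φ = -27.4°, δ = 12.5°, H = -22.50°: sin φ sin δ = -0.0996, cos φ cos δ cos H = 0.8008, so cos θ_z = 0.7012.
Top-of-atmosphere irradiance = S₀ cos θ_z = 1362 × 0.7012 = 955.03 W/m².

955 W/m²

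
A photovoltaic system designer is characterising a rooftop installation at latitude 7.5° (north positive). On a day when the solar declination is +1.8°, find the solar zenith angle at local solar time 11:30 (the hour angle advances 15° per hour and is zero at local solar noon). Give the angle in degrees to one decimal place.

Hour angle H = 15° × (11.5 − 12) = -7.50°.
cos θ_z = sin φ sin δ + cos φ cos δ cos H = (0.1305)(0.0314) + (0.9914)(0.9995)(0.9914) = 0.9865.
θ_z = arccos(0.9865) = 9.43°.

9.4°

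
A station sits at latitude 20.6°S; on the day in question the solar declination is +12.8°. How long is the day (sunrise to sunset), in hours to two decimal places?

−tan φ tan δ = −(-0.3759)(0.2272) = 0.0854; H_s = arccos(0.0854) = 85.10°.
Day length = 2 H_s / 15° h⁻¹ = 170.20° / 15 = 11.347 h.

11.35 hours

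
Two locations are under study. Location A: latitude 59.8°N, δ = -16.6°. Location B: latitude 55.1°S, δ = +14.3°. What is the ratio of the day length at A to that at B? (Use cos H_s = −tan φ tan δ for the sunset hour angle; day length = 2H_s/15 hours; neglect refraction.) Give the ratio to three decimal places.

A: H_s = arccos(−tan 59.8° · tan -16.6°) = 59.19°, so 2H_s/15 = 7.8920 h.
B: H_s = arccos(−tan -55.1° · tan 14.3°) = 68.57°, so 2H_s/15 = 9.1427 h.
Ratio A/B = 7.8920 / 9.1427 = 0.8632.

0.863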